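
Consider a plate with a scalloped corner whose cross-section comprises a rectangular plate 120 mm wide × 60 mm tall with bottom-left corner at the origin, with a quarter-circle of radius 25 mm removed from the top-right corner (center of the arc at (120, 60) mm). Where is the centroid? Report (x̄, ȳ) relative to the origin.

x̄ = 56.39 mm, ȳ = 28.58 mm

plate: A = 120 × 60 = 7200.00, centroid at (60.00, 30.00).
removed quarter-circle: A = −¼π·25² = -490.87, centroid at (109.39, 49.39).
ΣA = 6709.13 mm², ΣAx̄ = 378303.47 mm³, ΣAȳ = 191755.90 mm³.
x̄ = 378303.47/6709.13 = 56.39 mm; ȳ = 191755.90/6709.13 = 28.58 mm.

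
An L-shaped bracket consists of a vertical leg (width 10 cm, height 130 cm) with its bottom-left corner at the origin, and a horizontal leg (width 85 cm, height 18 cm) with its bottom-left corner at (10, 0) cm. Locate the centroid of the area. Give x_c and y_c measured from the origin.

vertical leg: A = 10 × 130 = 1300.00, centroid at (5.00, 65.00).
horizontal leg: A = 85 × 18 = 1530.00, centroid at (52.50, 9.00).
ΣA = 2830.00 cm², ΣAx_c = 86825.00 cm³, ΣAy_c = 98270.00 cm³.
x_c = 86825.00/2830.00 = 30.68 cm; y_c = 98270.00/2830.00 = 34.72 cm.

x_c = 30.68 cm, y_c = 34.72 cm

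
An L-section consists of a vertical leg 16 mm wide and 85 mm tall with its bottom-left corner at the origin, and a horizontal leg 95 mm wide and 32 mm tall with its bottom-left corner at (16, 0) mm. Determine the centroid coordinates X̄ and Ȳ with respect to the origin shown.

Part | A | x̄ᵢ | ȳᵢ | A·x̄ᵢ | A·ȳᵢ
vertical leg | 1360.00 | 8.00 | 42.50 | 10880.00 | 57800.00
horizontal leg | 3040.00 | 63.50 | 16.00 | 193040.00 | 48640.00
Σ | 4400.00 |  |  | 203920.00 | 106440.00
X̄ = 203920.00 / 4400.00 = 46.35 mm
Ȳ = 106440.00 / 4400.00 = 24.19 mm

X̄ = 46.35 mm, Ȳ = 24.19 mm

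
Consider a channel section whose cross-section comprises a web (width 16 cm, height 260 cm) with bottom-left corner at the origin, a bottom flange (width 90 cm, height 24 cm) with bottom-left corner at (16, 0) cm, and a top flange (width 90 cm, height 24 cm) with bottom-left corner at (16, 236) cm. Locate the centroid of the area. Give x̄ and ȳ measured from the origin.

web: A = 16 × 260 = 4160.00, centroid at (8.00, 130.00).
bottom flange: A = 90 × 24 = 2160.00, centroid at (61.00, 12.00).
top flange: A = 90 × 24 = 2160.00, centroid at (61.00, 248.00).
ΣA = 8480.00 cm², ΣAx̄ = 296800.00 cm³, ΣAȳ = 1102400.00 cm³.
x̄ = 296800.00/8480.00 = 35.00 cm; ȳ = 1102400.00/8480.00 = 130.00 cm.

x̄ = 35.00 cm, ȳ = 130.00 cm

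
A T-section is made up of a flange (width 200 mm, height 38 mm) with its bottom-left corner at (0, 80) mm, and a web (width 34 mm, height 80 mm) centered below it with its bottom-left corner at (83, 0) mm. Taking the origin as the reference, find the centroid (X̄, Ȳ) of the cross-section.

Part | A | x̄ᵢ | ȳᵢ | A·x̄ᵢ | A·ȳᵢ
web | 2720.00 | 100.00 | 40.00 | 272000.00 | 108800.00
flange | 7600.00 | 100.00 | 99.00 | 760000.00 | 752400.00
Σ | 10320.00 |  |  | 1032000.00 | 861200.00
X̄ = 1032000.00 / 10320.00 = 100.00 mm
Ȳ = 861200.00 / 10320.00 = 83.45 mm

X̄ = 100.00 mm, Ȳ = 83.45 mm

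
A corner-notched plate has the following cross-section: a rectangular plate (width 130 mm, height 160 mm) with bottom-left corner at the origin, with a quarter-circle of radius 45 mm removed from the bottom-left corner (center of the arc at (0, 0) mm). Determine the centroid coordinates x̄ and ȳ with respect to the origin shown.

plate: A = 130 × 160 = 20800.00, centroid at (65.00, 80.00).
removed quarter-circle: A = −¼π·45² = -1590.43, centroid at (19.10, 19.10).
ΣA = 19209.57 mm²
ΣAx̄ = (20800.00)(65.00) + (-1590.43)(19.10) = 1321625.00 mm³
ΣAȳ = (20800.00)(80.00) + (-1590.43)(19.10) = 1633625.00 mm³
x̄ = 1321625.00 / 19209.57 = 68.80 mm
ȳ = 1633625.00 / 19209.57 = 85.04 mm

x̄ = 68.80 mm, ȳ = 85.04 mm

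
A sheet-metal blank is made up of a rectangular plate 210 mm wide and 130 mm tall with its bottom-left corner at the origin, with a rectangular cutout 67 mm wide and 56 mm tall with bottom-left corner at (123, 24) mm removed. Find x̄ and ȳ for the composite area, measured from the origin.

Part | A | x̄ᵢ | ȳᵢ | A·x̄ᵢ | A·ȳᵢ
plate | 27300.00 | 105.00 | 65.00 | 2866500.00 | 1774500.00
hole | -3752.00 | 156.50 | 52.00 | -587188.00 | -195104.00
Σ | 23548.00 |  |  | 2279312.00 | 1579396.00
x̄ = 2279312.00 / 23548.00 = 96.79 mm
ȳ = 1579396.00 / 23548.00 = 67.07 mm

x̄ = 96.79 mm, ȳ = 67.07 mm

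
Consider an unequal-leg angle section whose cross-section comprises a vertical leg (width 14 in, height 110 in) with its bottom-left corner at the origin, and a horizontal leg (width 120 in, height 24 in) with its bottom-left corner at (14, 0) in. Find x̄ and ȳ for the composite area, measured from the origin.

vertical leg: A = 14 × 110 = 1540.00, centroid at (7.00, 55.00).
horizontal leg: A = 120 × 24 = 2880.00, centroid at (74.00, 12.00).
ΣA = 4420.00 in², ΣAx̄ = 223900.00 in³, ΣAȳ = 119260.00 in³.
x̄ = 223900.00/4420.00 = 50.66 in; ȳ = 119260.00/4420.00 = 26.98 in.

x̄ = 50.66 in, ȳ = 26.98 in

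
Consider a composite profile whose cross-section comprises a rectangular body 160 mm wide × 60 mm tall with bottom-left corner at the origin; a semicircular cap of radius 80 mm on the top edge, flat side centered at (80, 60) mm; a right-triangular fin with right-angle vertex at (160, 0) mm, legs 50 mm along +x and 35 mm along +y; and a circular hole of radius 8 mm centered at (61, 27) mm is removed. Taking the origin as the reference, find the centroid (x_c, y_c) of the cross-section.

x_c = 84.35 mm, y_c = 60.87 mm

rectangular body: A = 160 × 60 = 9600.00, centroid at (80.00, 30.00).
semicircular top: A = ½π·80² = 10053.10, centroid at (80.00, 93.95).
triangular fin: A = ½·50·35 = 875.00, centroid at (176.67, 11.67).
hole: A = −π·8² = -201.06, centroid at (61.00, 27.00).
ΣA = 20327.03 mm², ΣAx_c = 1714566.27 mm³, ΣAy_c = 1237298.78 mm³.
x_c = 1714566.27/20327.03 = 84.35 mm; y_c = 1237298.78/20327.03 = 60.87 mm.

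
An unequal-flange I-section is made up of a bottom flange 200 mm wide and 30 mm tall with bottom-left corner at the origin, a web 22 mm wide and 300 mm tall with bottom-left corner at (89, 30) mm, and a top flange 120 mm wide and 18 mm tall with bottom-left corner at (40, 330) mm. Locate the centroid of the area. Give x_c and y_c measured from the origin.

x_c = 100.00 mm, y_c = 136.20 mm

bottom flange: A = 200 × 30 = 6000.00, centroid at (100.00, 15.00).
web: A = 22 × 300 = 6600.00, centroid at (100.00, 180.00).
top flange: A = 120 × 18 = 2160.00, centroid at (100.00, 339.00).
ΣA = 14760.00 mm², ΣAx_c = 1476000.00 mm³, ΣAy_c = 2010240.00 mm³.
x_c = 1476000.00/14760.00 = 100.00 mm; y_c = 2010240.00/14760.00 = 136.20 mm.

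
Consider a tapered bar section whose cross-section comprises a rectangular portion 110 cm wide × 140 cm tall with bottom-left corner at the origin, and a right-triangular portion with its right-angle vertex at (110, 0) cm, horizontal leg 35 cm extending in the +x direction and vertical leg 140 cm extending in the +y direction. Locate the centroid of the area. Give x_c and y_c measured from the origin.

rectangular portion: A = 110 × 140 = 15400.00, centroid at (55.00, 70.00).
triangular portion: A = ½·35·140 = 2450.00, centroid at (121.67, 46.67).
ΣA = 17850.00 cm²
ΣAx_c = (15400.00)(55.00) + (2450.00)(121.67) = 1145083.33 cm³
ΣAy_c = (15400.00)(70.00) + (2450.00)(46.67) = 1192333.33 cm³
x_c = 1145083.33 / 17850.00 = 64.15 cm
y_c = 1192333.33 / 17850.00 = 66.80 cm

x_c = 64.15 cm, y_c = 66.80 cm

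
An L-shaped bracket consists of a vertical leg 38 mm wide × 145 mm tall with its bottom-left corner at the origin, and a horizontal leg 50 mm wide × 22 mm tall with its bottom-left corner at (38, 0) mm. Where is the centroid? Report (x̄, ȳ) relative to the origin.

Part | A | x̄ᵢ | ȳᵢ | A·x̄ᵢ | A·ȳᵢ
vertical leg | 5510.00 | 19.00 | 72.50 | 104690.00 | 399475.00
horizontal leg | 1100.00 | 63.00 | 11.00 | 69300.00 | 12100.00
Σ | 6610.00 |  |  | 173990.00 | 411575.00
x̄ = 173990.00 / 6610.00 = 26.32 mm
ȳ = 411575.00 / 6610.00 = 62.27 mm

x̄ = 26.32 mm, ȳ = 62.27 mm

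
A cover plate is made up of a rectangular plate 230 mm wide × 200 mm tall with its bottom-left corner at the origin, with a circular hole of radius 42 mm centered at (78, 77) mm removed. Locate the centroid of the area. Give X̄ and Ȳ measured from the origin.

X̄ = 120.07 mm, Ȳ = 103.15 mm

plate: A = 230 × 200 = 46000.00, centroid at (115.00, 100.00).
hole: A = −π·42² = -5541.77, centroid at (78.00, 77.00).
ΣA = 40458.23 mm², ΣAX̄ = 4857741.98 mm³, ΣAȲ = 4173283.75 mm³.
X̄ = 4857741.98/40458.23 = 120.07 mm; Ȳ = 4173283.75/40458.23 = 103.15 mm.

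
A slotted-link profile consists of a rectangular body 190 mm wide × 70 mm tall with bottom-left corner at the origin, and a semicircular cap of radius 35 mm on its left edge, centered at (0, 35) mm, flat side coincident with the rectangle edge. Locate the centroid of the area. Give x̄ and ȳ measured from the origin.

rectangular body: A = 190 × 70 = 13300.00, centroid at (95.00, 35.00).
semicircular end: A = ½π·35² = 1924.23, centroid at (-14.85, 35.00).
ΣA = 15224.23 mm²
ΣAx̄ = (13300.00)(95.00) + (1924.23)(-14.85) = 1234916.67 mm³
ΣAȳ = (13300.00)(35.00) + (1924.23)(35.00) = 532847.89 mm³
x̄ = 1234916.67 / 15224.23 = 81.12 mm
ȳ = 532847.89 / 15224.23 = 35.00 mm

x̄ = 81.12 mm, ȳ = 35.00 mm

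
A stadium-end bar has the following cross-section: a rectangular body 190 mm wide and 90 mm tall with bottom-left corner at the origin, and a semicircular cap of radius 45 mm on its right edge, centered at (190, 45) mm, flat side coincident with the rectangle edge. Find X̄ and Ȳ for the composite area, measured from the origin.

rectangular body: A = 190 × 90 = 17100.00, centroid at (95.00, 45.00).
semicircular end: A = ½π·45² = 3180.86, centroid at (209.10, 45.00).
ΣA = 20280.86 mm², ΣAX̄ = 2289613.89 mm³, ΣAȲ = 912638.82 mm³.
X̄ = 2289613.89/20280.86 = 112.90 mm; Ȳ = 912638.82/20280.86 = 45.00 mm.

X̄ = 112.90 mm, Ȳ = 45.00 mm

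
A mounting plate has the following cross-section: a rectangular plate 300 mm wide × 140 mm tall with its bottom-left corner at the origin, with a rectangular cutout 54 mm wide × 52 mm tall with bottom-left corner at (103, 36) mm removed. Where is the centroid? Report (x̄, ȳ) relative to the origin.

x̄ = 151.43 mm, ȳ = 70.57 mm

plate: A = 300 × 140 = 42000.00, centroid at (150.00, 70.00).
hole: A = −(54 × 52) = -2808.00, centroid at (130.00, 62.00).
ΣA = 39192.00 mm², ΣAx̄ = 5934960.00 mm³, ΣAȳ = 2765904.00 mm³.
x̄ = 5934960.00/39192.00 = 151.43 mm; ȳ = 2765904.00/39192.00 = 70.57 mm.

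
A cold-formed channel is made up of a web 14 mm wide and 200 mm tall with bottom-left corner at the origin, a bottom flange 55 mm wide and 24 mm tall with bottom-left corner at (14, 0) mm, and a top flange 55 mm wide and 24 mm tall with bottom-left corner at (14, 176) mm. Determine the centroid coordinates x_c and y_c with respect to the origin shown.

x_c = 23.74 mm, y_c = 100.00 mm

Part | A | x̄ᵢ | ȳᵢ | A·x̄ᵢ | A·ȳᵢ
web | 2800.00 | 7.00 | 100.00 | 19600.00 | 280000.00
bottom flange | 1320.00 | 41.50 | 12.00 | 54780.00 | 15840.00
top flange | 1320.00 | 41.50 | 188.00 | 54780.00 | 248160.00
Σ | 5440.00 |  |  | 129160.00 | 544000.00
x_c = 129160.00 / 5440.00 = 23.74 mm
y_c = 544000.00 / 5440.00 = 100.00 mm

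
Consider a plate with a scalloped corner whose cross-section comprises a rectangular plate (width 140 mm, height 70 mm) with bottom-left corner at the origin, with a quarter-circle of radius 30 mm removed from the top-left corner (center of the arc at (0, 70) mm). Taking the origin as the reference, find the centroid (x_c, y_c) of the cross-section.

plate: A = 140 × 70 = 9800.00, centroid at (70.00, 35.00).
removed quarter-circle: A = −¼π·30² = -706.86, centroid at (12.73, 57.27).
ΣA = 9093.14 mm²
ΣAx_c = (9800.00)(70.00) + (-706.86)(12.73) = 677000.00 mm³
ΣAy_c = (9800.00)(35.00) + (-706.86)(57.27) = 302519.92 mm³
x_c = 677000.00 / 9093.14 = 74.45 mm
y_c = 302519.92 / 9093.14 = 33.27 mm

x_c = 74.45 mm, y_c = 33.27 mm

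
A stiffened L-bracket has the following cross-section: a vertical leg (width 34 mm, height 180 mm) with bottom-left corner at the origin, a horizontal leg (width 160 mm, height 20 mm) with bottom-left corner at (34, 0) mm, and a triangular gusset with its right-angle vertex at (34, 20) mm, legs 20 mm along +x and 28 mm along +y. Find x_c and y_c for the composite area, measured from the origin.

vertical leg: A = 34 × 180 = 6120.00, centroid at (17.00, 90.00).
horizontal leg: A = 160 × 20 = 3200.00, centroid at (114.00, 10.00).
gusset: A = ½·20·28 = 280.00, centroid at (40.67, 29.33).
ΣA = 9600.00 mm², ΣAx_c = 480226.67 mm³, ΣAy_c = 591013.33 mm³.
x_c = 480226.67/9600.00 = 50.02 mm; y_c = 591013.33/9600.00 = 61.56 mm.

x_c = 50.02 mm, y_c = 61.56 mm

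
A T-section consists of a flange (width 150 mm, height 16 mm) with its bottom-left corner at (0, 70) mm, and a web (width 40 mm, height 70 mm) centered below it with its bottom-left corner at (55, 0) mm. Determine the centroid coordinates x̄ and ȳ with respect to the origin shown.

web: A = 40 × 70 = 2800.00, centroid at (75.00, 35.00).
flange: A = 150 × 16 = 2400.00, centroid at (75.00, 78.00).
ΣA = 5200.00 mm²
ΣAx̄ = (2800.00)(75.00) + (2400.00)(75.00) = 390000.00 mm³
ΣAȳ = (2800.00)(35.00) + (2400.00)(78.00) = 285200.00 mm³
x̄ = 390000.00 / 5200.00 = 75.00 mm
ȳ = 285200.00 / 5200.00 = 54.85 mm

x̄ = 75.00 mm, ȳ = 54.85 mm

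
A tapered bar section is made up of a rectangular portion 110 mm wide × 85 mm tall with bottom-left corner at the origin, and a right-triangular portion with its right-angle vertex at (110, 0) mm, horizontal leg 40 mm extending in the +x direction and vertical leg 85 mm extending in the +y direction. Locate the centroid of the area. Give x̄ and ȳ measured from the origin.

x̄ = 65.51 mm, ȳ = 40.32 mm

rectangular portion: A = 110 × 85 = 9350.00, centroid at (55.00, 42.50).
triangular portion: A = ½·40·85 = 1700.00, centroid at (123.33, 28.33).
ΣA = 11050.00 mm², ΣAx̄ = 723916.67 mm³, ΣAȳ = 445541.67 mm³.
x̄ = 723916.67/11050.00 = 65.51 mm; ȳ = 445541.67/11050.00 = 40.32 mm.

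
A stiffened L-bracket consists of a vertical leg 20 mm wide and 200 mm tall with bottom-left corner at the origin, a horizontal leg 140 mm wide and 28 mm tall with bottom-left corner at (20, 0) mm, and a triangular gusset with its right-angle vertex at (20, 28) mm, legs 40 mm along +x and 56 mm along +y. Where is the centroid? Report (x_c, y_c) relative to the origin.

x_c = 47.58 mm, y_c = 56.10 mm

Part | A | x̄ᵢ | ȳᵢ | A·x̄ᵢ | A·ȳᵢ
vertical leg | 4000.00 | 10.00 | 100.00 | 40000.00 | 400000.00
horizontal leg | 3920.00 | 90.00 | 14.00 | 352800.00 | 54880.00
gusset | 1120.00 | 33.33 | 46.67 | 37333.33 | 52266.67
Σ | 9040.00 |  |  | 430133.33 | 507146.67
x_c = 430133.33 / 9040.00 = 47.58 mm
y_c = 507146.67 / 9040.00 = 56.10 mm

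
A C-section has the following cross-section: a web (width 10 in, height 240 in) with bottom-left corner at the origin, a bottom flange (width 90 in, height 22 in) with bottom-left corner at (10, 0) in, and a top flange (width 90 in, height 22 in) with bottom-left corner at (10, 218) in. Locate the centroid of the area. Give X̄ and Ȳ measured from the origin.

web: A = 10 × 240 = 2400.00, centroid at (5.00, 120.00).
bottom flange: A = 90 × 22 = 1980.00, centroid at (55.00, 11.00).
top flange: A = 90 × 22 = 1980.00, centroid at (55.00, 229.00).
ΣA = 6360.00 in², ΣAX̄ = 229800.00 in³, ΣAȲ = 763200.00 in³.
X̄ = 229800.00/6360.00 = 36.13 in; Ȳ = 763200.00/6360.00 = 120.00 in.

X̄ = 36.13 in, Ȳ = 120.00 in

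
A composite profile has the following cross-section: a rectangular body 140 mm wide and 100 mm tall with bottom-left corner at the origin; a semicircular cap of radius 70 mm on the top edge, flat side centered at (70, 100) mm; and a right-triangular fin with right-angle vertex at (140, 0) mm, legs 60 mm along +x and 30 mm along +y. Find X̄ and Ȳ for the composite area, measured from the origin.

X̄ = 73.58 mm, Ȳ = 75.56 mm

rectangular body: A = 140 × 100 = 14000.00, centroid at (70.00, 50.00).
semicircular top: A = ½π·70² = 7696.90, centroid at (70.00, 129.71).
triangular fin: A = ½·60·30 = 900.00, centroid at (160.00, 10.00).
ΣA = 22596.90 mm²
ΣAX̄ = (14000.00)(70.00) + (7696.90)(70.00) + (900.00)(160.00) = 1662783.14 mm³
ΣAȲ = (14000.00)(50.00) + (7696.90)(129.71) + (900.00)(10.00) = 1707356.87 mm³
X̄ = 1662783.14 / 22596.90 = 73.58 mm
Ȳ = 1707356.87 / 22596.90 = 75.56 mm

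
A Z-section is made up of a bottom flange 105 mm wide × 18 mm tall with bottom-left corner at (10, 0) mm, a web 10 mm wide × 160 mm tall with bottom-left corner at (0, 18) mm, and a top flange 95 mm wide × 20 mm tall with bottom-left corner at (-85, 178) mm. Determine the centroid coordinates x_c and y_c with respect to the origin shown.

x_c = 10.18 mm, y_c = 98.52 mm

bottom flange: A = 105 × 18 = 1890.00, centroid at (62.50, 9.00).
web: A = 10 × 160 = 1600.00, centroid at (5.00, 98.00).
top flange: A = 95 × 20 = 1900.00, centroid at (-37.50, 188.00).
ΣA = 5390.00 mm²
ΣAx_c = (1890.00)(62.50) + (1600.00)(5.00) + (1900.00)(-37.50) = 54875.00 mm³
ΣAy_c = (1890.00)(9.00) + (1600.00)(98.00) + (1900.00)(188.00) = 531010.00 mm³
x_c = 54875.00 / 5390.00 = 10.18 mm
y_c = 531010.00 / 5390.00 = 98.52 mm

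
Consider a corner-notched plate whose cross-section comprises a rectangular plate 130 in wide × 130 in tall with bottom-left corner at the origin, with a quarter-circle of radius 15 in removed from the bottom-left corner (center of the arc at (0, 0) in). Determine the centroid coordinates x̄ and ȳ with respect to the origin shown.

plate: A = 130 × 130 = 16900.00, centroid at (65.00, 65.00).
removed quarter-circle: A = −¼π·15² = -176.71, centroid at (6.37, 6.37).
ΣA = 16723.29 in², ΣAx̄ = 1097375.00 in³, ΣAȳ = 1097375.00 in³.
x̄ = 1097375.00/16723.29 = 65.62 in; ȳ = 1097375.00/16723.29 = 65.62 in.

x̄ = 65.62 in, ȳ = 65.62 in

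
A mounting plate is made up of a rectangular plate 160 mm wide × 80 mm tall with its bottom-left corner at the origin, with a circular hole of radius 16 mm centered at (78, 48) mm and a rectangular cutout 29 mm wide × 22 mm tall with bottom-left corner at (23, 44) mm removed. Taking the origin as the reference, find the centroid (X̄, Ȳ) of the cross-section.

plate: A = 160 × 80 = 12800.00, centroid at (80.00, 40.00).
hole 1: A = −π·16² = -804.25, centroid at (78.00, 48.00).
hole 2: A = −(29 × 22) = -638.00, centroid at (37.50, 55.00).
ΣA = 11357.75 mm²
ΣAX̄ = (12800.00)(80.00) + (-804.25)(78.00) + (-638.00)(37.50) = 937343.68 mm³
ΣAȲ = (12800.00)(40.00) + (-804.25)(48.00) + (-638.00)(55.00) = 438306.11 mm³
X̄ = 937343.68 / 11357.75 = 82.53 mm
Ȳ = 438306.11 / 11357.75 = 38.59 mm

X̄ = 82.53 mm, Ȳ = 38.59 mm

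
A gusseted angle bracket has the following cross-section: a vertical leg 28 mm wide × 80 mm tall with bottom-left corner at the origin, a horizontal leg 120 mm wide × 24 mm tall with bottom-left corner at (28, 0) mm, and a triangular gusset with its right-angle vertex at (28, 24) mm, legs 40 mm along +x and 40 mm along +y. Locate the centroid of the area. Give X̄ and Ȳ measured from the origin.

vertical leg: A = 28 × 80 = 2240.00, centroid at (14.00, 40.00).
horizontal leg: A = 120 × 24 = 2880.00, centroid at (88.00, 12.00).
gusset: A = ½·40·40 = 800.00, centroid at (41.33, 37.33).
ΣA = 5920.00 mm²
ΣAX̄ = (2240.00)(14.00) + (2880.00)(88.00) + (800.00)(41.33) = 317866.67 mm³
ΣAȲ = (2240.00)(40.00) + (2880.00)(12.00) + (800.00)(37.33) = 154026.67 mm³
X̄ = 317866.67 / 5920.00 = 53.69 mm
Ȳ = 154026.67 / 5920.00 = 26.02 mm

X̄ = 53.69 mm, Ȳ = 26.02 mm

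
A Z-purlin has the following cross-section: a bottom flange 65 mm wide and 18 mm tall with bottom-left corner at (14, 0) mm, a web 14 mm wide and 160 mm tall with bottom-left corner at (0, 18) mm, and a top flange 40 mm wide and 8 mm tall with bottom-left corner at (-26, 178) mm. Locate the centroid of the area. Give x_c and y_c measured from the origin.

x_c = 18.27 mm, y_c = 77.29 mm

Part | A | x̄ᵢ | ȳᵢ | A·x̄ᵢ | A·ȳᵢ
bottom flange | 1170.00 | 46.50 | 9.00 | 54405.00 | 10530.00
web | 2240.00 | 7.00 | 98.00 | 15680.00 | 219520.00
top flange | 320.00 | -6.00 | 182.00 | -1920.00 | 58240.00
Σ | 3730.00 |  |  | 68165.00 | 288290.00
x_c = 68165.00 / 3730.00 = 18.27 mm
y_c = 288290.00 / 3730.00 = 77.29 mm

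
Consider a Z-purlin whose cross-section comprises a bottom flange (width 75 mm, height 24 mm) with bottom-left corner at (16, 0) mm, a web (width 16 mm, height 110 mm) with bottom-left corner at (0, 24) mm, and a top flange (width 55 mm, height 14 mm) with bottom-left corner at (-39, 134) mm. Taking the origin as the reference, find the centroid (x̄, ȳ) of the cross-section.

x̄ = 23.45 mm, ȳ = 62.17 mm

bottom flange: A = 75 × 24 = 1800.00, centroid at (53.50, 12.00).
web: A = 16 × 110 = 1760.00, centroid at (8.00, 79.00).
top flange: A = 55 × 14 = 770.00, centroid at (-11.50, 141.00).
ΣA = 4330.00 mm²
ΣAx̄ = (1800.00)(53.50) + (1760.00)(8.00) + (770.00)(-11.50) = 101525.00 mm³
ΣAȳ = (1800.00)(12.00) + (1760.00)(79.00) + (770.00)(141.00) = 269210.00 mm³
x̄ = 101525.00 / 4330.00 = 23.45 mm
ȳ = 269210.00 / 4330.00 = 62.17 mm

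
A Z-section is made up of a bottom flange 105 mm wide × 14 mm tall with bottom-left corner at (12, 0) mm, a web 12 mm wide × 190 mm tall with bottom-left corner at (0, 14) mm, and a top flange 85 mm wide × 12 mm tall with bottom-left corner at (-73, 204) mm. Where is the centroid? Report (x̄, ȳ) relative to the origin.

bottom flange: A = 105 × 14 = 1470.00, centroid at (64.50, 7.00).
web: A = 12 × 190 = 2280.00, centroid at (6.00, 109.00).
top flange: A = 85 × 12 = 1020.00, centroid at (-30.50, 210.00).
ΣA = 4770.00 mm²
ΣAx̄ = (1470.00)(64.50) + (2280.00)(6.00) + (1020.00)(-30.50) = 77385.00 mm³
ΣAȳ = (1470.00)(7.00) + (2280.00)(109.00) + (1020.00)(210.00) = 473010.00 mm³
x̄ = 77385.00 / 4770.00 = 16.22 mm
ȳ = 473010.00 / 4770.00 = 99.16 mm

x̄ = 16.22 mm, ȳ = 99.16 mm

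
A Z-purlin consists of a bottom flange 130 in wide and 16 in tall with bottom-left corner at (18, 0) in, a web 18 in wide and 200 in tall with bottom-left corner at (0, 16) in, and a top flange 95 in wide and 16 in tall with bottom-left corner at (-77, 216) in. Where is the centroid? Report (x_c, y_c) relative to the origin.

x_c = 22.25 in, y_c = 107.60 in

Part | A | x̄ᵢ | ȳᵢ | A·x̄ᵢ | A·ȳᵢ
bottom flange | 2080.00 | 83.00 | 8.00 | 172640.00 | 16640.00
web | 3600.00 | 9.00 | 116.00 | 32400.00 | 417600.00
top flange | 1520.00 | -29.50 | 224.00 | -44840.00 | 340480.00
Σ | 7200.00 |  |  | 160200.00 | 774720.00
x_c = 160200.00 / 7200.00 = 22.25 in
y_c = 774720.00 / 7200.00 = 107.60 in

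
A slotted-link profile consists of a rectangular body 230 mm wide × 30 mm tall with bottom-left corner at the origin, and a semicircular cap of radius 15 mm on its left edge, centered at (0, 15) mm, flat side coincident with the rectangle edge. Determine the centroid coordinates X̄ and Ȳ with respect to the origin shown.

Part | A | x̄ᵢ | ȳᵢ | A·x̄ᵢ | A·ȳᵢ
rectangular body | 6900.00 | 115.00 | 15.00 | 793500.00 | 103500.00
semicircular end | 353.43 | -6.37 | 15.00 | -2250.00 | 5301.44
Σ | 7253.43 |  |  | 791250.00 | 108801.44
X̄ = 791250.00 / 7253.43 = 109.09 mm
Ȳ = 108801.44 / 7253.43 = 15.00 mm

X̄ = 109.09 mm, Ȳ = 15.00 mm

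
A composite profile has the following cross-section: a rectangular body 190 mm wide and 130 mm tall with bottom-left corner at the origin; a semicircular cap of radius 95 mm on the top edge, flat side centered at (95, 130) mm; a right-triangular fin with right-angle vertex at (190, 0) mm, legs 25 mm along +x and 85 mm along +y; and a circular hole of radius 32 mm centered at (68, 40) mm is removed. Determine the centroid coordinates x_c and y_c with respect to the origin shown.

Part | A | x̄ᵢ | ȳᵢ | A·x̄ᵢ | A·ȳᵢ
rectangular body | 24700.00 | 95.00 | 65.00 | 2346500.00 | 1605500.00
semicircular top | 14176.44 | 95.00 | 170.32 | 1346761.50 | 2414520.12
triangular fin | 1062.50 | 198.33 | 28.33 | 210729.17 | 30104.17
hole | -3216.99 | 68.00 | 40.00 | -218755.38 | -128679.64
Σ | 36721.95 |  |  | 3685235.29 | 3921444.66
x_c = 3685235.29 / 36721.95 = 100.36 mm
y_c = 3921444.66 / 36721.95 = 106.79 mm

x_c = 100.36 mm, y_c = 106.79 mm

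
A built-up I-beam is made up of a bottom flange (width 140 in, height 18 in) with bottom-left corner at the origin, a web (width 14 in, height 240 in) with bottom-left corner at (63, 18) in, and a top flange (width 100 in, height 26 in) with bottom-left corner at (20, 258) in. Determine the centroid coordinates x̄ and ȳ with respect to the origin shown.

bottom flange: A = 140 × 18 = 2520.00, centroid at (70.00, 9.00).
web: A = 14 × 240 = 3360.00, centroid at (70.00, 138.00).
top flange: A = 100 × 26 = 2600.00, centroid at (70.00, 271.00).
ΣA = 8480.00 in², ΣAx̄ = 593600.00 in³, ΣAȳ = 1190960.00 in³.
x̄ = 593600.00/8480.00 = 70.00 in; ȳ = 1190960.00/8480.00 = 140.44 in.

x̄ = 70.00 in, ȳ = 140.44 in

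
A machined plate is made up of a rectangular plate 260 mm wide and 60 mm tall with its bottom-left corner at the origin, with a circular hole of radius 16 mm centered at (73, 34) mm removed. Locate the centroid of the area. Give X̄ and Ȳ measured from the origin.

Part | A | x̄ᵢ | ȳᵢ | A·x̄ᵢ | A·ȳᵢ
plate | 15600.00 | 130.00 | 30.00 | 2028000.00 | 468000.00
hole | -804.25 | 73.00 | 34.00 | -58710.08 | -27344.42
Σ | 14795.75 |  |  | 1969289.92 | 440655.58
X̄ = 1969289.92 / 14795.75 = 133.10 mm
Ȳ = 440655.58 / 14795.75 = 29.78 mm

X̄ = 133.10 mm, Ȳ = 29.78 mm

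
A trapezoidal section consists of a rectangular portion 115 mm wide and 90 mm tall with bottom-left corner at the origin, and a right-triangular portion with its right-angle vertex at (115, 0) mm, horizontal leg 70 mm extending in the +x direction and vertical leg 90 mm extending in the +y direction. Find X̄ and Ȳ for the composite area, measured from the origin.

X̄ = 76.36 mm, Ȳ = 41.50 mm

rectangular portion: A = 115 × 90 = 10350.00, centroid at (57.50, 45.00).
triangular portion: A = ½·70·90 = 3150.00, centroid at (138.33, 30.00).
ΣA = 13500.00 mm², ΣAX̄ = 1030875.00 mm³, ΣAȲ = 560250.00 mm³.
X̄ = 1030875.00/13500.00 = 76.36 mm; Ȳ = 560250.00/13500.00 = 41.50 mm.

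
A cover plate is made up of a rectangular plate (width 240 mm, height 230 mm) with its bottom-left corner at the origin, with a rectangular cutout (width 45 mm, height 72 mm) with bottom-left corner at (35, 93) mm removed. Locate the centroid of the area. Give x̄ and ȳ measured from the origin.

x̄ = 123.90 mm, ȳ = 114.13 mm

Part | A | x̄ᵢ | ȳᵢ | A·x̄ᵢ | A·ȳᵢ
plate | 55200.00 | 120.00 | 115.00 | 6624000.00 | 6348000.00
hole | -3240.00 | 57.50 | 129.00 | -186300.00 | -417960.00
Σ | 51960.00 |  |  | 6437700.00 | 5930040.00
x̄ = 6437700.00 / 51960.00 = 123.90 mm
ȳ = 5930040.00 / 51960.00 = 114.13 mm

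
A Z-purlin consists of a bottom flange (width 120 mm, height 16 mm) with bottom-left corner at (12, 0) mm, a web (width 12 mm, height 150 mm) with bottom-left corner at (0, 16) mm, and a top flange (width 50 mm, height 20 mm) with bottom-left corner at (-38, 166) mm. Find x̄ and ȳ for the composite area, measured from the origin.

x̄ = 28.82 mm, ȳ = 75.25 mm

bottom flange: A = 120 × 16 = 1920.00, centroid at (72.00, 8.00).
web: A = 12 × 150 = 1800.00, centroid at (6.00, 91.00).
top flange: A = 50 × 20 = 1000.00, centroid at (-13.00, 176.00).
ΣA = 4720.00 mm²
ΣAx̄ = (1920.00)(72.00) + (1800.00)(6.00) + (1000.00)(-13.00) = 136040.00 mm³
ΣAȳ = (1920.00)(8.00) + (1800.00)(91.00) + (1000.00)(176.00) = 355160.00 mm³
x̄ = 136040.00 / 4720.00 = 28.82 mm
ȳ = 355160.00 / 4720.00 = 75.25 mm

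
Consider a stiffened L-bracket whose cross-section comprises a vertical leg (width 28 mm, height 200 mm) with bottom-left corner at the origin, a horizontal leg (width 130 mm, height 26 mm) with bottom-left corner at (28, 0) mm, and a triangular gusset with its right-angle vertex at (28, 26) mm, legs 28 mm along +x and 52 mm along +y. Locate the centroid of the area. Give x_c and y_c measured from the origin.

x_c = 43.25 mm, y_c = 65.46 mm

vertical leg: A = 28 × 200 = 5600.00, centroid at (14.00, 100.00).
horizontal leg: A = 130 × 26 = 3380.00, centroid at (93.00, 13.00).
gusset: A = ½·28·52 = 728.00, centroid at (37.33, 43.33).
ΣA = 9708.00 mm²
ΣAx_c = (5600.00)(14.00) + (3380.00)(93.00) + (728.00)(37.33) = 419918.67 mm³
ΣAy_c = (5600.00)(100.00) + (3380.00)(13.00) + (728.00)(43.33) = 635486.67 mm³
x_c = 419918.67 / 9708.00 = 43.25 mm
y_c = 635486.67 / 9708.00 = 65.46 mm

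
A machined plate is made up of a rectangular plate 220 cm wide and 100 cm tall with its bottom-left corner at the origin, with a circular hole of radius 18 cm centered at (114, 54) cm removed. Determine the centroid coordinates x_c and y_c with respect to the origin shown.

x_c = 109.81 cm, y_c = 49.81 cm

Part | A | x̄ᵢ | ȳᵢ | A·x̄ᵢ | A·ȳᵢ
plate | 22000.00 | 110.00 | 50.00 | 2420000.00 | 1100000.00
hole | -1017.88 | 114.00 | 54.00 | -116037.87 | -54965.31
Σ | 20982.12 |  |  | 2303962.13 | 1045034.69
x_c = 2303962.13 / 20982.12 = 109.81 cm
y_c = 1045034.69 / 20982.12 = 49.81 cm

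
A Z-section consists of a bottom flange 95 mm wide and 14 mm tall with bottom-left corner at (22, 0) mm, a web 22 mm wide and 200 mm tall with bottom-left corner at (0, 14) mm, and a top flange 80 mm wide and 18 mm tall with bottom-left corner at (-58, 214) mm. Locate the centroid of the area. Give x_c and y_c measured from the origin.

x_c = 16.03 mm, y_c = 116.04 mm

Part | A | x̄ᵢ | ȳᵢ | A·x̄ᵢ | A·ȳᵢ
bottom flange | 1330.00 | 69.50 | 7.00 | 92435.00 | 9310.00
web | 4400.00 | 11.00 | 114.00 | 48400.00 | 501600.00
top flange | 1440.00 | -18.00 | 223.00 | -25920.00 | 321120.00
Σ | 7170.00 |  |  | 114915.00 | 832030.00
x_c = 114915.00 / 7170.00 = 16.03 mm
y_c = 832030.00 / 7170.00 = 116.04 mm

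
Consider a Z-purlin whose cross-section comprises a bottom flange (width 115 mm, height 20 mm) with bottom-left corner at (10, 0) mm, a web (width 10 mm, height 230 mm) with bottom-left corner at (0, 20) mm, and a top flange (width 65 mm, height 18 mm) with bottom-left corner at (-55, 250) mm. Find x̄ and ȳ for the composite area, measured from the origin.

x̄ = 24.34 mm, ȳ = 110.32 mm

bottom flange: A = 115 × 20 = 2300.00, centroid at (67.50, 10.00).
web: A = 10 × 230 = 2300.00, centroid at (5.00, 135.00).
top flange: A = 65 × 18 = 1170.00, centroid at (-22.50, 259.00).
ΣA = 5770.00 mm², ΣAx̄ = 140425.00 mm³, ΣAȳ = 636530.00 mm³.
x̄ = 140425.00/5770.00 = 24.34 mm; ȳ = 636530.00/5770.00 = 110.32 mm.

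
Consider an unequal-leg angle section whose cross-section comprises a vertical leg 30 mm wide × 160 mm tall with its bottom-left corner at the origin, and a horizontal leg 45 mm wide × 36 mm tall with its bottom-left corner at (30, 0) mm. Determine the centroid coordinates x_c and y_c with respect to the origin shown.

Part | A | x̄ᵢ | ȳᵢ | A·x̄ᵢ | A·ȳᵢ
vertical leg | 4800.00 | 15.00 | 80.00 | 72000.00 | 384000.00
horizontal leg | 1620.00 | 52.50 | 18.00 | 85050.00 | 29160.00
Σ | 6420.00 |  |  | 157050.00 | 413160.00
x_c = 157050.00 / 6420.00 = 24.46 mm
y_c = 413160.00 / 6420.00 = 64.36 mm

x_c = 24.46 mm, y_c = 64.36 mm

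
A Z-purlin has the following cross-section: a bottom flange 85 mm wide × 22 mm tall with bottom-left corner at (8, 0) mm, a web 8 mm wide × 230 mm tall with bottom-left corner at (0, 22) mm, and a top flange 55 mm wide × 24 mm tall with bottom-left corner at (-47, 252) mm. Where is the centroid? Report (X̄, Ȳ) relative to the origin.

bottom flange: A = 85 × 22 = 1870.00, centroid at (50.50, 11.00).
web: A = 8 × 230 = 1840.00, centroid at (4.00, 137.00).
top flange: A = 55 × 24 = 1320.00, centroid at (-19.50, 264.00).
ΣA = 5030.00 mm²
ΣAX̄ = (1870.00)(50.50) + (1840.00)(4.00) + (1320.00)(-19.50) = 76055.00 mm³
ΣAȲ = (1870.00)(11.00) + (1840.00)(137.00) + (1320.00)(264.00) = 621130.00 mm³
X̄ = 76055.00 / 5030.00 = 15.12 mm
Ȳ = 621130.00 / 5030.00 = 123.49 mm

X̄ = 15.12 mm, Ȳ = 123.49 mm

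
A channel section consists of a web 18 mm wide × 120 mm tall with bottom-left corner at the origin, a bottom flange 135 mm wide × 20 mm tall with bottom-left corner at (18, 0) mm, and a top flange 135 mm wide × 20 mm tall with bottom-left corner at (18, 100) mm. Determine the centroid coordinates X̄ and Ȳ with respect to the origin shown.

X̄ = 63.64 mm, Ȳ = 60.00 mm

web: A = 18 × 120 = 2160.00, centroid at (9.00, 60.00).
bottom flange: A = 135 × 20 = 2700.00, centroid at (85.50, 10.00).
top flange: A = 135 × 20 = 2700.00, centroid at (85.50, 110.00).
ΣA = 7560.00 mm²
ΣAX̄ = (2160.00)(9.00) + (2700.00)(85.50) + (2700.00)(85.50) = 481140.00 mm³
ΣAȲ = (2160.00)(60.00) + (2700.00)(10.00) + (2700.00)(110.00) = 453600.00 mm³
X̄ = 481140.00 / 7560.00 = 63.64 mm
Ȳ = 453600.00 / 7560.00 = 60.00 mm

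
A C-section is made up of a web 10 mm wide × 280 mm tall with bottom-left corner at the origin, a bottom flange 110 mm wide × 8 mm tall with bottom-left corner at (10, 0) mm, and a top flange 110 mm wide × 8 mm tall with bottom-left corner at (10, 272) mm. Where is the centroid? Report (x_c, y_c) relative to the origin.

Part | A | x̄ᵢ | ȳᵢ | A·x̄ᵢ | A·ȳᵢ
web | 2800.00 | 5.00 | 140.00 | 14000.00 | 392000.00
bottom flange | 880.00 | 65.00 | 4.00 | 57200.00 | 3520.00
top flange | 880.00 | 65.00 | 276.00 | 57200.00 | 242880.00
Σ | 4560.00 |  |  | 128400.00 | 638400.00
x_c = 128400.00 / 4560.00 = 28.16 mm
y_c = 638400.00 / 4560.00 = 140.00 mm

x_c = 28.16 mm, y_c = 140.00 mm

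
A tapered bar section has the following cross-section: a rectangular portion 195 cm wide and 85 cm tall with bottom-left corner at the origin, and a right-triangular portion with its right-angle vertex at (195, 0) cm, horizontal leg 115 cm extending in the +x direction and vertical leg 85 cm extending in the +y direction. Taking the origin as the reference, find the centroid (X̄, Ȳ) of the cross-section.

rectangular portion: A = 195 × 85 = 16575.00, centroid at (97.50, 42.50).
triangular portion: A = ½·115·85 = 4887.50, centroid at (233.33, 28.33).
ΣA = 21462.50 cm²
ΣAX̄ = (16575.00)(97.50) + (4887.50)(233.33) = 2756479.17 cm³
ΣAȲ = (16575.00)(42.50) + (4887.50)(28.33) = 842916.67 cm³
X̄ = 2756479.17 / 21462.50 = 128.43 cm
Ȳ = 842916.67 / 21462.50 = 39.27 cm

X̄ = 128.43 cm, Ȳ = 39.27 cm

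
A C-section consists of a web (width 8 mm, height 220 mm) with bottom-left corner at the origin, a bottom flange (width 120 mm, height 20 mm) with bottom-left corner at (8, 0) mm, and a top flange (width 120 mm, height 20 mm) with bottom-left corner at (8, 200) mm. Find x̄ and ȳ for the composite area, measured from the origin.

x̄ = 50.83 mm, ȳ = 110.00 mm

web: A = 8 × 220 = 1760.00, centroid at (4.00, 110.00).
bottom flange: A = 120 × 20 = 2400.00, centroid at (68.00, 10.00).
top flange: A = 120 × 20 = 2400.00, centroid at (68.00, 210.00).
ΣA = 6560.00 mm²
ΣAx̄ = (1760.00)(4.00) + (2400.00)(68.00) + (2400.00)(68.00) = 333440.00 mm³
ΣAȳ = (1760.00)(110.00) + (2400.00)(10.00) + (2400.00)(210.00) = 721600.00 mm³
x̄ = 333440.00 / 6560.00 = 50.83 mm
ȳ = 721600.00 / 6560.00 = 110.00 mm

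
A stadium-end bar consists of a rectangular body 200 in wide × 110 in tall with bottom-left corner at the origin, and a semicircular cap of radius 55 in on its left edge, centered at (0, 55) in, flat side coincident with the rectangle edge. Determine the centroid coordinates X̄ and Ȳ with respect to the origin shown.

rectangular body: A = 200 × 110 = 22000.00, centroid at (100.00, 55.00).
semicircular end: A = ½π·55² = 4751.66, centroid at (-23.34, 55.00).
ΣA = 26751.66 in², ΣAX̄ = 2089083.33 in³, ΣAȲ = 1471341.24 in³.
X̄ = 2089083.33/26751.66 = 78.09 in; Ȳ = 1471341.24/26751.66 = 55.00 in.

X̄ = 78.09 in, Ȳ = 55.00 in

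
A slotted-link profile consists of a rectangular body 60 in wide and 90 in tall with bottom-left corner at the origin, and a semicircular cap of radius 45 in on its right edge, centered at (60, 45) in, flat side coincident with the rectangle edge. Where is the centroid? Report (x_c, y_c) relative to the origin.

x_c = 48.20 in, y_c = 45.00 in

Part | A | x̄ᵢ | ȳᵢ | A·x̄ᵢ | A·ȳᵢ
rectangular body | 5400.00 | 30.00 | 45.00 | 162000.00 | 243000.00
semicircular end | 3180.86 | 79.10 | 45.00 | 251601.75 | 143138.82
Σ | 8580.86 |  |  | 413601.75 | 386138.82
x_c = 413601.75 / 8580.86 = 48.20 in
y_c = 386138.82 / 8580.86 = 45.00 in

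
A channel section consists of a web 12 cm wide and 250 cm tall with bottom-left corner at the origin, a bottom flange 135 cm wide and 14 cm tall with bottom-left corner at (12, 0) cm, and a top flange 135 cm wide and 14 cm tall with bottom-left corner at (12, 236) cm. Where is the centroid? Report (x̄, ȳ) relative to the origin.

web: A = 12 × 250 = 3000.00, centroid at (6.00, 125.00).
bottom flange: A = 135 × 14 = 1890.00, centroid at (79.50, 7.00).
top flange: A = 135 × 14 = 1890.00, centroid at (79.50, 243.00).
ΣA = 6780.00 cm²
ΣAx̄ = (3000.00)(6.00) + (1890.00)(79.50) + (1890.00)(79.50) = 318510.00 cm³
ΣAȳ = (3000.00)(125.00) + (1890.00)(7.00) + (1890.00)(243.00) = 847500.00 cm³
x̄ = 318510.00 / 6780.00 = 46.98 cm
ȳ = 847500.00 / 6780.00 = 125.00 cm

x̄ = 46.98 cm, ȳ = 125.00 cm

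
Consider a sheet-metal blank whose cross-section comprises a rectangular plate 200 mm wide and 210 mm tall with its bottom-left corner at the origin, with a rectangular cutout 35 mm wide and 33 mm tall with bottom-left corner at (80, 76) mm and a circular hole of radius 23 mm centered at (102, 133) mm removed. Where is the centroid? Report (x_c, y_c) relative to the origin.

x_c = 99.99 mm, y_c = 104.18 mm

plate: A = 200 × 210 = 42000.00, centroid at (100.00, 105.00).
hole 1: A = −(35 × 33) = -1155.00, centroid at (97.50, 92.50).
hole 2: A = −π·23² = -1661.90, centroid at (102.00, 133.00).
ΣA = 39183.10 mm², ΣAx_c = 3917873.44 mm³, ΣAy_c = 4082129.47 mm³.
x_c = 3917873.44/39183.10 = 99.99 mm; y_c = 4082129.47/39183.10 = 104.18 mm.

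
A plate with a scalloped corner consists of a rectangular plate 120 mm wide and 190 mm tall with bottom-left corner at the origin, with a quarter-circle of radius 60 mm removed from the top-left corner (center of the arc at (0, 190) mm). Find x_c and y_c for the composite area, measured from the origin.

plate: A = 120 × 190 = 22800.00, centroid at (60.00, 95.00).
removed quarter-circle: A = −¼π·60² = -2827.43, centroid at (25.46, 164.54).
ΣA = 19972.57 mm², ΣAx_c = 1296000.00 mm³, ΣAy_c = 1700787.66 mm³.
x_c = 1296000.00/19972.57 = 64.89 mm; y_c = 1700787.66/19972.57 = 85.16 mm.

x_c = 64.89 mm, y_c = 85.16 mm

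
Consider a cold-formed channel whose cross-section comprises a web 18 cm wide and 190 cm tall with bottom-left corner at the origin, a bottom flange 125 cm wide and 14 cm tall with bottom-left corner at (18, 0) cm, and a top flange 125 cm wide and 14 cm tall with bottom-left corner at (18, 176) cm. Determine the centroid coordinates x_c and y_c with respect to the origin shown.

x_c = 45.16 cm, y_c = 95.00 cm

web: A = 18 × 190 = 3420.00, centroid at (9.00, 95.00).
bottom flange: A = 125 × 14 = 1750.00, centroid at (80.50, 7.00).
top flange: A = 125 × 14 = 1750.00, centroid at (80.50, 183.00).
ΣA = 6920.00 cm², ΣAx_c = 312530.00 cm³, ΣAy_c = 657400.00 cm³.
x_c = 312530.00/6920.00 = 45.16 cm; y_c = 657400.00/6920.00 = 95.00 cm.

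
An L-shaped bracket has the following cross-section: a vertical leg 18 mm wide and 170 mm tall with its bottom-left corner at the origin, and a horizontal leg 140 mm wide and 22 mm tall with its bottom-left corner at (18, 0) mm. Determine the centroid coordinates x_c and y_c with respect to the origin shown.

Part | A | x̄ᵢ | ȳᵢ | A·x̄ᵢ | A·ȳᵢ
vertical leg | 3060.00 | 9.00 | 85.00 | 27540.00 | 260100.00
horizontal leg | 3080.00 | 88.00 | 11.00 | 271040.00 | 33880.00
Σ | 6140.00 |  |  | 298580.00 | 293980.00
x_c = 298580.00 / 6140.00 = 48.63 mm
y_c = 293980.00 / 6140.00 = 47.88 mm

x_c = 48.63 mm, y_c = 47.88 mm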